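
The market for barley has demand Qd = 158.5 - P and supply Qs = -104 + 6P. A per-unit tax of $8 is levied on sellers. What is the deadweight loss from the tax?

Pre-tax equilibrium: P* = 37.5, Q* = 121.
Tax on sellers shifts supply to Qs = -104 + 6(P − 8) = -152 + 6P.
158.5 - P = -152 + 6P gives buyer price Pb = 621/14; sellers receive Ps = 621/14 − 8 = 509/14.
New quantity: Q = 158.5 − 1(621/14) = 799/7.
DWL = ½ × 8 × (121 − 799/7) = 192/7.

Deadweight loss = 192/7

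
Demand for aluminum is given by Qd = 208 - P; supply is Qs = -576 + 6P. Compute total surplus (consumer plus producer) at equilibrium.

Total surplus = 5376

Equilibrium: 208 - P = -576 + 6P gives P* = 112, Q* = 96.
Demand choke price: P = 208; supply starts at P = 96.
CS = ½(208 − 112)(96) = 4608; PS = ½(112 − 96)(96) = 768.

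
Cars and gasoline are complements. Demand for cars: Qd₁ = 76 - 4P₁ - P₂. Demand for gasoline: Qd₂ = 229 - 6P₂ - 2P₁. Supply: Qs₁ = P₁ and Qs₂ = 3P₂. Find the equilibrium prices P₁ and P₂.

P₁ = 455/43, P₂ = 993/43

Market 1: 76 - 4P₁ - P₂ = P₁ → 5P₁ + P₂ = 76.
Market 2: 9P₂ + 2P₁ = 229.
Eliminating P₂: 9×(1) − 1×(2) gives 43P₁ = 455, so P₁ = 455/43.
Back-substitute into (2): P₂ = (229 − 2×455/43) / 9 = 993/43.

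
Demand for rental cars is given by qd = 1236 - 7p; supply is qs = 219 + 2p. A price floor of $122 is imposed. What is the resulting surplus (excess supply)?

Equilibrium price would be p* = 113, so the floor at 122 binds.
At p = 122: qd = 382, qs = 463.
Surplus = 463 − 382 = 81.

Surplus = 81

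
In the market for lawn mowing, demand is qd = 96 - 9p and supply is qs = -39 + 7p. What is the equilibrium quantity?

Set qd = qs: 96 - 9p = -39 + 7p.
135 = 16p, so p* = 8.4375.
q* = 96 − 9(8.4375) = 20.0625.

q* = 20.0625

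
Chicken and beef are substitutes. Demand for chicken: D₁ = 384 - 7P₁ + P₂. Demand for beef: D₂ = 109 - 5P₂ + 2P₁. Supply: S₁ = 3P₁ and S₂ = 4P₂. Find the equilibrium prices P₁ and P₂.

P₁ = 3565/88, P₂ = 929/44

Market 1: 384 - 7P₁ + P₂ = 3P₁ → 10P₁ - P₂ = 384.
Market 2: 9P₂ - 2P₁ = 109.
Eliminating P₂: 9×(1) + 1×(2) gives 88P₁ = 3565, so P₁ = 3565/88.
Back-substitute into (2): P₂ = (109 + 2×3565/88) / 9 = 929/44.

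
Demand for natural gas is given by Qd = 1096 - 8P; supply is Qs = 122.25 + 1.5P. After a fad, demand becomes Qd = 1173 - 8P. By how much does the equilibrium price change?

Original equilibrium: P* = 102.5, Q* = 276.
New equilibrium: 1173 - 8P = 122.25 + 1.5P, so 1050.75 = 9.5P and P' = 4203/38; Q' = 1173 − 8(4203/38) = 5475/19.
Change in price: 4203/38 − 102.5 = 154/19.

ΔP = 154/19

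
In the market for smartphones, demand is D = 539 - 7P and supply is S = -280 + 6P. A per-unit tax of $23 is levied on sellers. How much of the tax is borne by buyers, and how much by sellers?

Buyers bear 138/13, sellers bear 161/13

Pre-tax equilibrium: P* = 63, Q* = 98.
Tax on sellers shifts supply to S = -280 + 6(P − 23) = -418 + 6P.
539 - 7P = -418 + 6P gives buyer price Pb = 957/13; sellers receive Ps = 957/13 − 23 = 658/13.
New quantity: Q = 539 − 7(957/13) = 308/13.
Buyer burden = 957/13 − 63 = 138/13; seller burden = 63 − 658/13 = 161/13.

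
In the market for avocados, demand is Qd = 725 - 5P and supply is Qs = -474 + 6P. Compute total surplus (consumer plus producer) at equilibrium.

Equilibrium: 725 - 5P = -474 + 6P gives P* = 109, Q* = 180.
Demand choke price: P = 145; supply starts at P = 79.
CS = ½(145 − 109)(180) = 3240; PS = ½(109 − 79)(180) = 2700.

Total surplus = 5940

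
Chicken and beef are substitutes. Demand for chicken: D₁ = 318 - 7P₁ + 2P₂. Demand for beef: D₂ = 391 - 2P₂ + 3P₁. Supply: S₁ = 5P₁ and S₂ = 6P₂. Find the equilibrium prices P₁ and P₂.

P₁ = 1663/45, P₂ = 941/15

Market 1: 318 - 7P₁ + 2P₂ = 5P₁ → 12P₁ - 2P₂ = 318.
Market 2: 8P₂ - 3P₁ = 391.
Eliminating P₂: 8×(1) + 2×(2) gives 90P₁ = 3326, so P₁ = 1663/45.
Back-substitute into (2): P₂ = (391 + 3×1663/45) / 8 = 941/15.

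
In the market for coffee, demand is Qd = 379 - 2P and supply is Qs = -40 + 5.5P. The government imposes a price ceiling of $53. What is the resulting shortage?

Equilibrium price would be P* = 838/15, so the ceiling at 53 binds.
At P = 53: Qd = 379 − 2(53) = 273, Qs = -40 + 5.5(53) = 251.5.
Shortage = 273 − 251.5 = 21.5.

Shortage = 21.5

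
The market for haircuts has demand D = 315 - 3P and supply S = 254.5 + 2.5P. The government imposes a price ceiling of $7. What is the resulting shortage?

Shortage = 22

Equilibrium price would be P* = 11, so the ceiling at 7 binds.
At P = 7: D = 315 − 3(7) = 294, S = 254.5 + 2.5(7) = 272.
Shortage = 294 − 272 = 22.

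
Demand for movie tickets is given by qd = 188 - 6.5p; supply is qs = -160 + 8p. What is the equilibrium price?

Set qd = qs: 188 - 6.5p = -160 + 8p.
348 = 14.5p, so p* = 24.
q* = 188 − 6.5(24) = 32.

p* = 24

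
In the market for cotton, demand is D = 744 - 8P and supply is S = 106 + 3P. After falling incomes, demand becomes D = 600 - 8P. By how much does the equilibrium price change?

ΔP = -144/11

Original equilibrium: P* = 58, Q* = 280.
New equilibrium: 600 - 8P = 106 + 3P, so 494 = 11P and P' = 494/11; Q' = 600 − 8(494/11) = 2648/11.
Change in price: 494/11 − 58 = -144/11.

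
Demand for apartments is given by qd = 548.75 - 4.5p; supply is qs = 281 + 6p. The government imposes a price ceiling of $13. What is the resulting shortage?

Shortage = 131.25

Equilibrium price would be p* = 25.5, so the ceiling at 13 binds.
At p = 13: qd = 548.75 − 4.5(13) = 490.25, qs = 281 + 6(13) = 359.
Shortage = 490.25 − 359 = 131.25.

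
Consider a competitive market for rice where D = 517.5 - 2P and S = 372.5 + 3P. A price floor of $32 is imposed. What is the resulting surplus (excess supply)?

Equilibrium price would be P* = 29, so the floor at 32 binds.
At P = 32: D = 453.5, S = 468.5.
Surplus = 468.5 − 453.5 = 15.

Surplus = 15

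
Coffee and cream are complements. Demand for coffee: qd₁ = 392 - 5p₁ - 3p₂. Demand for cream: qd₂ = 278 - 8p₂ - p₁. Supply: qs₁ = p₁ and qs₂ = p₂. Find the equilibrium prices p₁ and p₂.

p₁ = 898/17, p₂ = 1276/51

Market 1: 392 - 5p₁ - 3p₂ = p₁ → 6p₁ + 3p₂ = 392.
Market 2: 9p₂ + p₁ = 278.
Eliminating p₂: 9×(1) − 3×(2) gives 51p₁ = 2694, so p₁ = 898/17.
Back-substitute into (2): p₂ = (278 − 1×898/17) / 9 = 1276/51.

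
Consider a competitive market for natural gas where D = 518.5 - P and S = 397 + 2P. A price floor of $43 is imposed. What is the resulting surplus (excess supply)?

Surplus = 7.5

Equilibrium price would be P* = 40.5, so the floor at 43 binds.
At P = 43: D = 475.5, S = 483.
Surplus = 483 − 475.5 = 7.5.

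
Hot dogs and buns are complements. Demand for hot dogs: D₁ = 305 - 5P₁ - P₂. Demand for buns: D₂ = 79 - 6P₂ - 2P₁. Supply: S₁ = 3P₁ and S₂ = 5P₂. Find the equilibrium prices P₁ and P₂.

Market 1: 305 - 5P₁ - P₂ = 3P₁ → 8P₁ + P₂ = 305.
Market 2: 11P₂ + 2P₁ = 79.
Eliminating P₂: 11×(1) − 1×(2) gives 86P₁ = 3276, so P₁ = 1638/43.
Back-substitute into (2): P₂ = (79 − 2×1638/43) / 11 = 11/43.

P₁ = 1638/43, P₂ = 11/43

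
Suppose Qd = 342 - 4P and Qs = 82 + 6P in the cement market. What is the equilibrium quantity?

Q* = 238

Set Qd = Qs: 342 - 4P = 82 + 6P.
260 = 10P, so P* = 26.
Q* = 342 − 4(26) = 238.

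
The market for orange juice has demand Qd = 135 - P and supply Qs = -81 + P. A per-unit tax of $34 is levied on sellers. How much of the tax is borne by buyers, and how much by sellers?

Pre-tax equilibrium: P* = 108, Q* = 27.
Tax on sellers shifts supply to Qs = -81 + 1(P − 34) = -115 + P.
135 - P = -115 + P gives buyer price Pb = 125; sellers receive Ps = 125 − 34 = 91.
New quantity: Q = 135 − 1(125) = 10.
Buyer burden = 125 − 108 = 17; seller burden = 108 − 91 = 17.

Buyers bear $17, sellers bear $17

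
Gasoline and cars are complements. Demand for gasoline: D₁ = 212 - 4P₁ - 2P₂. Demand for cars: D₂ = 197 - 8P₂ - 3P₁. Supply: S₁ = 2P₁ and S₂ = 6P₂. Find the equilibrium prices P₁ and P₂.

P₁ = 33, P₂ = 7

Market 1: 212 - 4P₁ - 2P₂ = 2P₁ → 6P₁ + 2P₂ = 212.
Market 2: 14P₂ + 3P₁ = 197.
Eliminating P₂: 14×(1) − 2×(2) gives 78P₁ = 2574, so P₁ = 33.
Back-substitute into (2): P₂ = (197 − 3×33) / 14 = 7.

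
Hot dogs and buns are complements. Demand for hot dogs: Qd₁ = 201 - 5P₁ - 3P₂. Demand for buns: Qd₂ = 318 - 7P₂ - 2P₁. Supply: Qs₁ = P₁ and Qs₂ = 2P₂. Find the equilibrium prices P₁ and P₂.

Market 1: 201 - 5P₁ - 3P₂ = P₁ → 6P₁ + 3P₂ = 201.
Market 2: 9P₂ + 2P₁ = 318.
Eliminating P₂: 9×(1) − 3×(2) gives 48P₁ = 855, so P₁ = 17.8125.
Back-substitute into (2): P₂ = (318 − 2×17.8125) / 9 = 31.375.

P₁ = 17.8125, P₂ = 31.375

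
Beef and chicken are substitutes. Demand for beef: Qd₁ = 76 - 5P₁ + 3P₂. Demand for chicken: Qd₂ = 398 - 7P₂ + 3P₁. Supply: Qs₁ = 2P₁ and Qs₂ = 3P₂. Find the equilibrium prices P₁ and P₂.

P₁ = 1954/61, P₂ = 3014/61

Market 1: 76 - 5P₁ + 3P₂ = 2P₁ → 7P₁ - 3P₂ = 76.
Market 2: 10P₂ - 3P₁ = 398.
Eliminating P₂: 10×(1) + 3×(2) gives 61P₁ = 1954, so P₁ = 1954/61.
Back-substitute into (2): P₂ = (398 + 3×1954/61) / 10 = 3014/61.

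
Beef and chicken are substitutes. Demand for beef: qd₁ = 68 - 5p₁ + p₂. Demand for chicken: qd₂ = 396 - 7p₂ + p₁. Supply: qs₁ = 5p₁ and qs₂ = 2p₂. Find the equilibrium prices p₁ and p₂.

Market 1: 68 - 5p₁ + p₂ = 5p₁ → 10p₁ - p₂ = 68.
Market 2: 9p₂ - p₁ = 396.
Eliminating p₂: 9×(1) + 1×(2) gives 89p₁ = 1008, so p₁ = 1008/89.
Back-substitute into (2): p₂ = (396 + 1×1008/89) / 9 = 4028/89.

p₁ = 1008/89, p₂ = 4028/89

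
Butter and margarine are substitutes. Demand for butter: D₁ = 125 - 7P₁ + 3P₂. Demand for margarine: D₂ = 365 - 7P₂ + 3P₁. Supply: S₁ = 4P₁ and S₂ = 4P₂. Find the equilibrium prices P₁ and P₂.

P₁ = 1235/56, P₂ = 2195/56

Market 1: 125 - 7P₁ + 3P₂ = 4P₁ → 11P₁ - 3P₂ = 125.
Market 2: 11P₂ - 3P₁ = 365.
Eliminating P₂: 11×(1) + 3×(2) gives 112P₁ = 2470, so P₁ = 1235/56.
Back-substitute into (2): P₂ = (365 + 3×1235/56) / 11 = 2195/56.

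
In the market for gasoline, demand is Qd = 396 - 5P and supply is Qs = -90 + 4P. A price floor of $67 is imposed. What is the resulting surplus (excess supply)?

Surplus = 117

Equilibrium price would be P* = 54, so the floor at 67 binds.
At P = 67: Qd = 61, Qs = 178.
Surplus = 178 − 61 = 117.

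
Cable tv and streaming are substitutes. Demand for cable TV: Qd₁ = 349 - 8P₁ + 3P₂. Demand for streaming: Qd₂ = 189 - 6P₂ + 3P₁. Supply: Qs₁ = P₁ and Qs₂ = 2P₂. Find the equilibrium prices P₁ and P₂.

P₁ = 3359/63, P₂ = 916/21

Market 1: 349 - 8P₁ + 3P₂ = P₁ → 9P₁ - 3P₂ = 349.
Market 2: 8P₂ - 3P₁ = 189.
Eliminating P₂: 8×(1) + 3×(2) gives 63P₁ = 3359, so P₁ = 3359/63.
Back-substitute into (2): P₂ = (189 + 3×3359/63) / 8 = 916/21.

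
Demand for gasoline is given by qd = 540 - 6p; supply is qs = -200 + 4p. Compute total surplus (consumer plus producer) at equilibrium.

Equilibrium: 540 - 6p = -200 + 4p gives p* = 74, q* = 96.
Demand choke price: p = 90; supply starts at p = 50.
CS = ½(90 − 74)(96) = 768; PS = ½(74 − 50)(96) = 1152.

Total surplus = 1920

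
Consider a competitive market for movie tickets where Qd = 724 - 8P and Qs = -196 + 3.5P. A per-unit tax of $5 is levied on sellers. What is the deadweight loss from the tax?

Pre-tax equilibrium: P* = 80, Q* = 84.
Tax on sellers shifts supply to Qs = -196 + 3.5(P − 5) = -213.5 + 3.5P.
724 - 8P = -213.5 + 3.5P gives buyer price Pb = 1875/23; sellers receive Ps = 1875/23 − 5 = 1760/23.
New quantity: Q = 724 − 8(1875/23) = 1652/23.
DWL = ½ × 5 × (84 − 1652/23) = 700/23.

Deadweight loss = 700/23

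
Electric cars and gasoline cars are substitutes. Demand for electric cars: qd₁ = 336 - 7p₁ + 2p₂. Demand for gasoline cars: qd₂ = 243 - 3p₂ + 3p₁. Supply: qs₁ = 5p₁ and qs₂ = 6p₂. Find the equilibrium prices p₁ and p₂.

p₁ = 585/17, p₂ = 654/17

Market 1: 336 - 7p₁ + 2p₂ = 5p₁ → 12p₁ - 2p₂ = 336.
Market 2: 9p₂ - 3p₁ = 243.
Eliminating p₂: 9×(1) + 2×(2) gives 102p₁ = 3510, so p₁ = 585/17.
Back-substitute into (2): p₂ = (243 + 3×585/17) / 9 = 654/17.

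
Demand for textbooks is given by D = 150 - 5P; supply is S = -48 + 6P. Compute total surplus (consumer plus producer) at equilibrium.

Equilibrium: 150 - 5P = -48 + 6P gives P* = 18, Q* = 60.
Demand choke price: P = 30; supply starts at P = 8.
CS = ½(30 − 18)(60) = 360; PS = ½(18 − 8)(60) = 300.

Total surplus = 660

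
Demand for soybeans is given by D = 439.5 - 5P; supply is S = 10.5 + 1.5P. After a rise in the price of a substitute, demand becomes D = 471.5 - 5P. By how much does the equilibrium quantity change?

Original equilibrium: P* = 66, Q* = 109.5.
New equilibrium: 471.5 - 5P = 10.5 + 1.5P, so 461 = 6.5P and P' = 922/13; Q' = 471.5 − 5(922/13) = 3039/26.
Change in quantity: 3039/26 − 109.5 = 96/13.

ΔQ = 96/13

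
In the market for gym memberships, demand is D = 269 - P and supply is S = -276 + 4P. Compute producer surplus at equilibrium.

Producer surplus = 3200

Equilibrium: 269 - P = -276 + 4P gives P* = 109, Q* = 160.
Supply starts at P = 69 (where S = 0).
PS = ½(109 − 69)(160) = 3200.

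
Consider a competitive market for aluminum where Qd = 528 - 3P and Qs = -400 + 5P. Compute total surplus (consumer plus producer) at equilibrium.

Total surplus = 8640

Equilibrium: 528 - 3P = -400 + 5P gives P* = 116, Q* = 180.
Demand choke price: P = 176; supply starts at P = 80.
CS = ½(176 − 116)(180) = 5400; PS = ½(116 − 80)(180) = 3240.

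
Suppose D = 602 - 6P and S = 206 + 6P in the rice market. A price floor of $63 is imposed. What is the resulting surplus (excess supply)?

Equilibrium price would be P* = 33, so the floor at 63 binds.
At P = 63: D = 224, S = 584.
Surplus = 584 − 224 = 360.

Surplus = 360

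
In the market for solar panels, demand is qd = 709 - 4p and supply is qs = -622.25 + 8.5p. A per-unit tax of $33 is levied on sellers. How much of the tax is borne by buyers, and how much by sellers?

Pre-tax equilibrium: p* = 106.5, q* = 283.
Tax on sellers shifts supply to qs = -622.25 + 8.5(p − 33) = -902.75 + 8.5p.
709 - 4p = -902.75 + 8.5p gives buyer price pb = 128.94; sellers receive ps = 128.94 − 33 = 95.94.
New quantity: q = 709 − 4(128.94) = 193.24.
Buyer burden = 128.94 − 106.5 = 22.44; seller burden = 106.5 − 95.94 = 10.56.

Buyers bear $22.44, sellers bear $10.56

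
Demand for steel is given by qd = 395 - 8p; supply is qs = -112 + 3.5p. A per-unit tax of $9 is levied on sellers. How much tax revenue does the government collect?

Pre-tax equilibrium: p* = 1014/23, q* = 973/23.
Tax on sellers shifts supply to qs = -112 + 3.5(p − 9) = -143.5 + 3.5p.
395 - 8p = -143.5 + 3.5p gives buyer price pb = 1077/23; sellers receive ps = 1077/23 − 9 = 870/23.
New quantity: q = 395 − 8(1077/23) = 469/23.
Revenue = 9 × 469/23 = 4221/23.

Tax revenue = 4221/23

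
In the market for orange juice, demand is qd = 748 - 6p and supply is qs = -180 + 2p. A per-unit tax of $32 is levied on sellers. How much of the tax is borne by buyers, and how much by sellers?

Pre-tax equilibrium: p* = 116, q* = 52.
Tax on sellers shifts supply to qs = -180 + 2(p − 32) = -244 + 2p.
748 - 6p = -244 + 2p gives buyer price pb = 124; sellers receive ps = 124 − 32 = 92.
New quantity: q = 748 − 6(124) = 4.
Buyer burden = 124 − 116 = 8; seller burden = 116 − 92 = 24.

Buyers bear $8, sellers bear $24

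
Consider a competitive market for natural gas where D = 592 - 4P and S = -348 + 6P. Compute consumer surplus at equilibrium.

Equilibrium: 592 - 4P = -348 + 6P gives P* = 94, Q* = 216.
Demand choke price (D = 0): P = 148.
CS = ½(148 − 94)(216) = 5832.

Consumer surplus = 5832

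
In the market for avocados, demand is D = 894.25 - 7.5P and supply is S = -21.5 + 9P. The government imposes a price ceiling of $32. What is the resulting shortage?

Equilibrium price would be P* = 55.5, so the ceiling at 32 binds.
At P = 32: D = 894.25 − 7.5(32) = 654.25, S = -21.5 + 9(32) = 266.5.
Shortage = 654.25 − 266.5 = 387.75.

Shortage = 387.75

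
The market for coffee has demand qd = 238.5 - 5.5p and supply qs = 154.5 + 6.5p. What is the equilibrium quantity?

Set qd = qs: 238.5 - 5.5p = 154.5 + 6.5p.
84 = 12p, so p* = 7.
q* = 238.5 − 5.5(7) = 200.

q* = 200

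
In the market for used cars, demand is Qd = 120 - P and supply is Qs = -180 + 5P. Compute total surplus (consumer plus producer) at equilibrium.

Total surplus = 2940

Equilibrium: 120 - P = -180 + 5P gives P* = 50, Q* = 70.
Demand choke price: P = 120; supply starts at P = 36.
CS = ½(120 − 50)(70) = 2450; PS = ½(50 − 36)(70) = 490.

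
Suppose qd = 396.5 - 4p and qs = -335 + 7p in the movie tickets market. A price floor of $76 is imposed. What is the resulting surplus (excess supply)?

Equilibrium price would be p* = 66.5, so the floor at 76 binds.
At p = 76: qd = 92.5, qs = 197.
Surplus = 197 − 92.5 = 104.5.

Surplus = 104.5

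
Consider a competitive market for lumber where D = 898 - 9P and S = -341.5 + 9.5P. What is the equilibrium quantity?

Set D = S: 898 - 9P = -341.5 + 9.5P.
1239.5 = 18.5P, so P* = 67.
Q* = 898 − 9(67) = 295.

Q* = 295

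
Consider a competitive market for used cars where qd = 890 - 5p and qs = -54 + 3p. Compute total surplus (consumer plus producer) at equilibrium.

Total surplus = 24000

Equilibrium: 890 - 5p = -54 + 3p gives p* = 118, q* = 300.
Demand choke price: p = 178; supply starts at p = 18.
CS = ½(178 − 118)(300) = 9000; PS = ½(118 − 18)(300) = 15000.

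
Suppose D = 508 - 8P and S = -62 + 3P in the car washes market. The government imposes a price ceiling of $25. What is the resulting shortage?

Shortage = 295

Equilibrium price would be P* = 570/11, so the ceiling at 25 binds.
At P = 25: D = 508 − 8(25) = 308, S = -62 + 3(25) = 13.
Shortage = 308 − 13 = 295.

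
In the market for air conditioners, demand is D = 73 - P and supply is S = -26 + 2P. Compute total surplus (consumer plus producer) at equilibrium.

Equilibrium: 73 - P = -26 + 2P gives P* = 33, Q* = 40.
Demand choke price: P = 73; supply starts at P = 13.
CS = ½(73 − 33)(40) = 800; PS = ½(33 − 13)(40) = 400.

Total surplus = 1200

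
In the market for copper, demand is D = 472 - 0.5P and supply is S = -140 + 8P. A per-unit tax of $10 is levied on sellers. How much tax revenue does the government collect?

Tax revenue = 73320/17

Pre-tax equilibrium: P* = 72, Q* = 436.
Tax on sellers shifts supply to S = -140 + 8(P − 10) = -220 + 8P.
472 - 0.5P = -220 + 8P gives buyer price Pb = 1384/17; sellers receive Ps = 1384/17 − 10 = 1214/17.
New quantity: Q = 472 − 0.5(1384/17) = 7332/17.
Revenue = 10 × 7332/17 = 73320/17.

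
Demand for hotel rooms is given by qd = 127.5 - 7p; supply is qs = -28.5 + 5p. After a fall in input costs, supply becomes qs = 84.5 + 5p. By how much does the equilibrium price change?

Original equilibrium: p* = 13, q* = 36.5.
New equilibrium: 127.5 - 7p = 84.5 + 5p, so 43 = 12p and p' = 43/12; q' = 127.5 − 7(43/12) = 1229/12.
Change in price: 43/12 − 13 = -113/12.

Δp = -113/12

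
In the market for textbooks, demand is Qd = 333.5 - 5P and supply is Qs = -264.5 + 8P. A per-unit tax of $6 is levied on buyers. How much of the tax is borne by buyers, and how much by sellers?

Pre-tax equilibrium: P* = 46, Q* = 103.5.
Tax on buyers shifts demand to Qd = 333.5 − 5(P + 6) = 303.5 - 5P.
303.5 - 5P = -264.5 + 8P gives seller price Ps = 568/13; buyers pay Pb = 568/13 + 6 = 646/13.
New quantity: Q = 333.5 − 5(646/13) = 2211/26.
Buyer burden = 646/13 − 46 = 48/13; seller burden = 46 − 568/13 = 30/13.

Buyers bear 48/13, sellers bear 30/13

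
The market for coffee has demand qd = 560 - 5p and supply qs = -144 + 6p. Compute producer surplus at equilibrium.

Equilibrium: 560 - 5p = -144 + 6p gives p* = 64, q* = 240.
Supply starts at p = 24 (where qs = 0).
PS = ½(64 − 24)(240) = 4800.

Producer surplus = 4800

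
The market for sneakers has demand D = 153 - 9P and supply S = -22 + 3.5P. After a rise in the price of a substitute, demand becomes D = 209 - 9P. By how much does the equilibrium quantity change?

ΔQ = 15.68

Original equilibrium: P* = 14, Q* = 27.
New equilibrium: 209 - 9P = -22 + 3.5P, so 231 = 12.5P and P' = 18.48; Q' = 209 − 9(18.48) = 42.68.
Change in quantity: 42.68 − 27 = 15.68.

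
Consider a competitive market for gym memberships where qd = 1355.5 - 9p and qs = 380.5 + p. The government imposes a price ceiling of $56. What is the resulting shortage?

Shortage = 415

Equilibrium price would be p* = 97.5, so the ceiling at 56 binds.
At p = 56: qd = 1355.5 − 9(56) = 851.5, qs = 380.5 + 1(56) = 436.5.
Shortage = 851.5 − 436.5 = 415.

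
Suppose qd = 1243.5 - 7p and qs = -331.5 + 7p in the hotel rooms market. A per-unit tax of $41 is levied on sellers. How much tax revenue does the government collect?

Tax revenue = 12812.5

Pre-tax equilibrium: p* = 112.5, q* = 456.
Tax on sellers shifts supply to qs = -331.5 + 7(p − 41) = -618.5 + 7p.
1243.5 - 7p = -618.5 + 7p gives buyer price pb = 133; sellers receive ps = 133 − 41 = 92.
New quantity: q = 1243.5 − 7(133) = 312.5.
Revenue = 41 × 312.5 = 12812.5.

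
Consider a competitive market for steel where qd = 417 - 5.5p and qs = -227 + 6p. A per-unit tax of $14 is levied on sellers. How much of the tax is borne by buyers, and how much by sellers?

Pre-tax equilibrium: p* = 56, q* = 109.
Tax on sellers shifts supply to qs = -227 + 6(p − 14) = -311 + 6p.
417 - 5.5p = -311 + 6p gives buyer price pb = 1456/23; sellers receive ps = 1456/23 − 14 = 1134/23.
New quantity: q = 417 − 5.5(1456/23) = 1583/23.
Buyer burden = 1456/23 − 56 = 168/23; seller burden = 56 − 1134/23 = 154/23.

Buyers bear 168/23, sellers bear 154/23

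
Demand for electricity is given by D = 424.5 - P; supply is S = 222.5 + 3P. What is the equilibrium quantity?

Set D = S: 424.5 - P = 222.5 + 3P.
202 = 4P, so P* = 50.5.
Q* = 424.5 − 1(50.5) = 374.

Q* = 374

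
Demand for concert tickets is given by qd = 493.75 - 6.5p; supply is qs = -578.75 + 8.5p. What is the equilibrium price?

p* = 71.5

Set qd = qs: 493.75 - 6.5p = -578.75 + 8.5p.
1072.5 = 15p, so p* = 71.5.
q* = 493.75 − 6.5(71.5) = 29.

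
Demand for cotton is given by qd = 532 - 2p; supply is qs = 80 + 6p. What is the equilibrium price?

p* = 56.5

Set qd = qs: 532 - 2p = 80 + 6p.
452 = 8p, so p* = 56.5.
q* = 532 − 2(56.5) = 419.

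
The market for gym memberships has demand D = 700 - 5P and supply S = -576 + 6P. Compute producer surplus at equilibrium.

Equilibrium: 700 - 5P = -576 + 6P gives P* = 116, Q* = 120.
Supply starts at P = 96 (where S = 0).
PS = ½(116 − 96)(120) = 1200.

Producer surplus = 1200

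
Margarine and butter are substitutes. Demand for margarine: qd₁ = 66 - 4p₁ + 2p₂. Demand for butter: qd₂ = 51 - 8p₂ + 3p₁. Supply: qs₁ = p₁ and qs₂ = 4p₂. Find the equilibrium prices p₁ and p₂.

Market 1: 66 - 4p₁ + 2p₂ = p₁ → 5p₁ - 2p₂ = 66.
Market 2: 12p₂ - 3p₁ = 51.
Eliminating p₂: 12×(1) + 2×(2) gives 54p₁ = 894, so p₁ = 149/9.
Back-substitute into (2): p₂ = (51 + 3×149/9) / 12 = 151/18.

p₁ = 149/9, p₂ = 151/18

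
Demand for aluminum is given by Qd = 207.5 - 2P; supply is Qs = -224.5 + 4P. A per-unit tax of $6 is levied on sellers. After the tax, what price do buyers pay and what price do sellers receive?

Pre-tax equilibrium: P* = 72, Q* = 63.5.
Tax on sellers shifts supply to Qs = -224.5 + 4(P − 6) = -248.5 + 4P.
207.5 - 2P = -248.5 + 4P gives buyer price Pb = 76; sellers receive Ps = 76 − 6 = 70.
New quantity: Q = 207.5 − 2(76) = 55.5.

Buyers pay $76, sellers receive $70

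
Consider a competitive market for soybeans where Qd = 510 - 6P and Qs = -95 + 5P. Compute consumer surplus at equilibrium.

Equilibrium: 510 - 6P = -95 + 5P gives P* = 55, Q* = 180.
Demand choke price (Qd = 0): P = 85.
CS = ½(85 − 55)(180) = 2700.

Consumer surplus = 2700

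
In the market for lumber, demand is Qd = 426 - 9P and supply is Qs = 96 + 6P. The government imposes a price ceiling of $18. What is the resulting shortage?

Shortage = 60

Equilibrium price would be P* = 22, so the ceiling at 18 binds.
At P = 18: Qd = 426 − 9(18) = 264, Qs = 96 + 6(18) = 204.
Shortage = 264 − 204 = 60.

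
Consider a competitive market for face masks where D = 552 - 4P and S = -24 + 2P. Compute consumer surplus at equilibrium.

Consumer surplus = 3528

Equilibrium: 552 - 4P = -24 + 2P gives P* = 96, Q* = 168.
Demand choke price (D = 0): P = 138.
CS = ½(138 − 96)(168) = 3528.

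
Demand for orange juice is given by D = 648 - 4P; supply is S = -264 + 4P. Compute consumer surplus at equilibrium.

Consumer surplus = 4608

Equilibrium: 648 - 4P = -264 + 4P gives P* = 114, Q* = 192.
Demand choke price (D = 0): P = 162.
CS = ½(162 − 114)(192) = 4608.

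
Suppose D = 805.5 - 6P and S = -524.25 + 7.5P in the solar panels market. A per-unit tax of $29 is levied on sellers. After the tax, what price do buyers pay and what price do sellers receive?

Pre-tax equilibrium: P* = 98.5, Q* = 214.5.
Tax on sellers shifts supply to S = -524.25 + 7.5(P − 29) = -741.75 + 7.5P.
805.5 - 6P = -741.75 + 7.5P gives buyer price Pb = 2063/18; sellers receive Ps = 2063/18 − 29 = 1541/18.
New quantity: Q = 805.5 − 6(2063/18) = 707/6.

Buyers pay 2063/18, sellers receive 1541/18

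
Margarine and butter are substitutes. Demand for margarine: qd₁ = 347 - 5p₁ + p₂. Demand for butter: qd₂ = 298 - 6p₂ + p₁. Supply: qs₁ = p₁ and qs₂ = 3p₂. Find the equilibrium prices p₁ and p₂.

Market 1: 347 - 5p₁ + p₂ = p₁ → 6p₁ - p₂ = 347.
Market 2: 9p₂ - p₁ = 298.
Eliminating p₂: 9×(1) + 1×(2) gives 53p₁ = 3421, so p₁ = 3421/53.
Back-substitute into (2): p₂ = (298 + 1×3421/53) / 9 = 2135/53.

p₁ = 3421/53, p₂ = 2135/53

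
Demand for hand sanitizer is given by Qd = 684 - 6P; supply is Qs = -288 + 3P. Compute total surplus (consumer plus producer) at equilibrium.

Total surplus = 324

Equilibrium: 684 - 6P = -288 + 3P gives P* = 108, Q* = 36.
Demand choke price: P = 114; supply starts at P = 96.
CS = ½(114 − 108)(36) = 108; PS = ½(108 − 96)(36) = 216.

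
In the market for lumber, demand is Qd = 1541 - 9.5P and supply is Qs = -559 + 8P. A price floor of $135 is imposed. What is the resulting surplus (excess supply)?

Equilibrium price would be P* = 120, so the floor at 135 binds.
At P = 135: Qd = 258.5, Qs = 521.
Surplus = 521 − 258.5 = 262.5.

Surplus = 262.5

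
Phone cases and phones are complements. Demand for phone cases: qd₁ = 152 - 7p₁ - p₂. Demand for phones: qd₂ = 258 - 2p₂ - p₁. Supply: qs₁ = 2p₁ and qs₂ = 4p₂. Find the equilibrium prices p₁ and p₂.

p₁ = 654/53, p₂ = 2170/53

Market 1: 152 - 7p₁ - p₂ = 2p₁ → 9p₁ + p₂ = 152.
Market 2: 6p₂ + p₁ = 258.
Eliminating p₂: 6×(1) − 1×(2) gives 53p₁ = 654, so p₁ = 654/53.
Back-substitute into (2): p₂ = (258 − 1×654/53) / 6 = 2170/53.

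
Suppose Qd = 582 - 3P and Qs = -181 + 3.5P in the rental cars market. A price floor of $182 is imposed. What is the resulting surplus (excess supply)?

Surplus = 420

Equilibrium price would be P* = 1526/13, so the floor at 182 binds.
At P = 182: Qd = 36, Qs = 456.
Surplus = 456 − 36 = 420.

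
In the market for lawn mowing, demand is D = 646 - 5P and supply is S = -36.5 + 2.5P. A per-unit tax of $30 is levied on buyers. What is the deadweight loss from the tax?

Pre-tax equilibrium: P* = 91, Q* = 191.
Tax on buyers shifts demand to D = 646 − 5(P + 30) = 496 - 5P.
496 - 5P = -36.5 + 2.5P gives seller price Ps = 71; buyers pay Pb = 71 + 30 = 101.
New quantity: Q = 646 − 5(101) = 141.
DWL = ½ × 30 × (191 − 141) = 750.

Deadweight loss = 750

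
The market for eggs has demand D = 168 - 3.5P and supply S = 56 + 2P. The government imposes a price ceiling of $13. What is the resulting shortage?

Equilibrium price would be P* = 224/11, so the ceiling at 13 binds.
At P = 13: D = 168 − 3.5(13) = 122.5, S = 56 + 2(13) = 82.
Shortage = 122.5 − 82 = 40.5.

Shortage = 40.5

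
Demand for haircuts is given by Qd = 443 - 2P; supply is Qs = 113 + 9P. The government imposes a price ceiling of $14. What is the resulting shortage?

Equilibrium price would be P* = 30, so the ceiling at 14 binds.
At P = 14: Qd = 443 − 2(14) = 415, Qs = 113 + 9(14) = 239.
Shortage = 415 − 239 = 176.

Shortage = 176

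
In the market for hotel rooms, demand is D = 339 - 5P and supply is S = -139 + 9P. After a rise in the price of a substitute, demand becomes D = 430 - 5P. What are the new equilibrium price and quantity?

Original equilibrium: P* = 239/7, Q* = 1178/7.
New equilibrium: 430 - 5P = -139 + 9P, so 569 = 14P and P' = 569/14; Q' = 430 − 5(569/14) = 3175/14.

P' = 569/14, Q' = 3175/14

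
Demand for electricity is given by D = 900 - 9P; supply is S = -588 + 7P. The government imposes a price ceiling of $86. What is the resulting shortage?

Equilibrium price would be P* = 93, so the ceiling at 86 binds.
At P = 86: D = 900 − 9(86) = 126, S = -588 + 7(86) = 14.
Shortage = 126 − 14 = 112.

Shortage = 112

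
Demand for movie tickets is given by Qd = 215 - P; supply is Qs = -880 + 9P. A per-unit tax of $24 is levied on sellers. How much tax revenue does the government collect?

Pre-tax equilibrium: P* = 109.5, Q* = 105.5.
Tax on sellers shifts supply to Qs = -880 + 9(P − 24) = -1096 + 9P.
215 - P = -1096 + 9P gives buyer price Pb = 131.1; sellers receive Ps = 131.1 − 24 = 107.1.
New quantity: Q = 215 − 1(131.1) = 83.9.
Revenue = 24 × 83.9 = 2013.6.

Tax revenue = 2013.6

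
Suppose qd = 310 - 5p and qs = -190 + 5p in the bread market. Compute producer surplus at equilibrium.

Producer surplus = 360

Equilibrium: 310 - 5p = -190 + 5p gives p* = 50, q* = 60.
Supply starts at p = 38 (where qs = 0).
PS = ½(50 − 38)(60) = 360.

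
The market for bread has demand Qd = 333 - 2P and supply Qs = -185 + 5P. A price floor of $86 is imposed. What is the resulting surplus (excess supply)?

Surplus = 84

Equilibrium price would be P* = 74, so the floor at 86 binds.
At P = 86: Qd = 161, Qs = 245.
Surplus = 245 − 161 = 84.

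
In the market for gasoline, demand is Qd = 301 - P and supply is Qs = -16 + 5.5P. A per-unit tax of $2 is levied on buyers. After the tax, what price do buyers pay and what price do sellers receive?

Buyers pay 656/13, sellers receive 630/13

Pre-tax equilibrium: P* = 634/13, Q* = 3279/13.
Tax on buyers shifts demand to Qd = 301 − 1(P + 2) = 299 - P.
299 - P = -16 + 5.5P gives seller price Ps = 630/13; buyers pay Pb = 630/13 + 2 = 656/13.
New quantity: Q = 301 − 1(656/13) = 3257/13.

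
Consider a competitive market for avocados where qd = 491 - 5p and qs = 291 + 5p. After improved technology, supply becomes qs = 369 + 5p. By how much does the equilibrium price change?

Original equilibrium: p* = 20, q* = 391.
New equilibrium: 491 - 5p = 369 + 5p, so 122 = 10p and p' = 12.2; q' = 491 − 5(12.2) = 430.
Change in price: 12.2 − 20 = -7.8.

Δp = -7.8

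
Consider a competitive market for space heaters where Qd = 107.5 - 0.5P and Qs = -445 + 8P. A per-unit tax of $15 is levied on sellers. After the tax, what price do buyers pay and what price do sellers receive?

Pre-tax equilibrium: P* = 65, Q* = 75.
Tax on sellers shifts supply to Qs = -445 + 8(P − 15) = -565 + 8P.
107.5 - 0.5P = -565 + 8P gives buyer price Pb = 1345/17; sellers receive Ps = 1345/17 − 15 = 1090/17.
New quantity: Q = 107.5 − 0.5(1345/17) = 1155/17.

Buyers pay 1345/17, sellers receive 1090/17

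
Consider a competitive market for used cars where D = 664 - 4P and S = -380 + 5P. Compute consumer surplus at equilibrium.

Consumer surplus = 5000

Equilibrium: 664 - 4P = -380 + 5P gives P* = 116, Q* = 200.
Demand choke price (D = 0): P = 166.
CS = ½(166 − 116)(200) = 5000.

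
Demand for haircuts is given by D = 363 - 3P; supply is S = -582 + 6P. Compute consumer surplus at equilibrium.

Consumer surplus = 384

Equilibrium: 363 - 3P = -582 + 6P gives P* = 105, Q* = 48.
Demand choke price (D = 0): P = 121.
CS = ½(121 − 105)(48) = 384.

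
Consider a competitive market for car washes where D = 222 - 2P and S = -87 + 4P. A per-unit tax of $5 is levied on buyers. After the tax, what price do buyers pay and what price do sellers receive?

Pre-tax equilibrium: P* = 51.5, Q* = 119.
Tax on buyers shifts demand to D = 222 − 2(P + 5) = 212 - 2P.
212 - 2P = -87 + 4P gives seller price Ps = 299/6; buyers pay Pb = 299/6 + 5 = 329/6.
New quantity: Q = 222 − 2(329/6) = 337/3.

Buyers pay 329/6, sellers receive 299/6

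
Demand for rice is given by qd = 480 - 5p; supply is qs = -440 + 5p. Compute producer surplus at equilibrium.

Equilibrium: 480 - 5p = -440 + 5p gives p* = 92, q* = 20.
Supply starts at p = 88 (where qs = 0).
PS = ½(92 − 88)(20) = 40.

Producer surplus = 40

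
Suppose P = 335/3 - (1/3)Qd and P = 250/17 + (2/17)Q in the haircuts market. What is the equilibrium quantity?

Q* = 215

Set the two price expressions equal: 335/3 - (1/3)Q = 250/17 + (2/17)Q.
4945/51 = (23/51)Q, so Q* = 215.
P* = 335/3 − (1/3)(215) = 40.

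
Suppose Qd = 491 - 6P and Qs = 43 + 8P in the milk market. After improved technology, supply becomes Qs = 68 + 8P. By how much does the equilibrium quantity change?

Original equilibrium: P* = 32, Q* = 299.
New equilibrium: 491 - 6P = 68 + 8P, so 423 = 14P and P' = 423/14; Q' = 491 − 6(423/14) = 2168/7.
Change in quantity: 2168/7 − 299 = 75/7.

ΔQ = 75/7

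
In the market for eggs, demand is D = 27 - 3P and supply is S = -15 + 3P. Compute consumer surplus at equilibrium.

Equilibrium: 27 - 3P = -15 + 3P gives P* = 7, Q* = 6.
Demand choke price (D = 0): P = 9.
CS = ½(9 − 7)(6) = 6.

Consumer surplus = 6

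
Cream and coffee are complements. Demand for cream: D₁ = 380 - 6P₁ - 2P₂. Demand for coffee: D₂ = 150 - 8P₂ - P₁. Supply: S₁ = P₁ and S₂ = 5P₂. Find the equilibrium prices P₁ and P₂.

Market 1: 380 - 6P₁ - 2P₂ = P₁ → 7P₁ + 2P₂ = 380.
Market 2: 13P₂ + P₁ = 150.
Eliminating P₂: 13×(1) − 2×(2) gives 89P₁ = 4640, so P₁ = 4640/89.
Back-substitute into (2): P₂ = (150 − 1×4640/89) / 13 = 670/89.

P₁ = 4640/89, P₂ = 670/89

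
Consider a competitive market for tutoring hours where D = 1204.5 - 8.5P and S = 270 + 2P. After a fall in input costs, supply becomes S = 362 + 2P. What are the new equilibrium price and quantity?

Original equilibrium: P* = 89, Q* = 448.
New equilibrium: 1204.5 - 8.5P = 362 + 2P, so 842.5 = 10.5P and P' = 1685/21; Q' = 1204.5 − 8.5(1685/21) = 10972/21.

P' = 1685/21, Q' = 10972/21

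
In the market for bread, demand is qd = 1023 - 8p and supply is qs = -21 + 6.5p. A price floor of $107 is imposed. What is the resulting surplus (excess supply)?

Equilibrium price would be p* = 72, so the floor at 107 binds.
At p = 107: qd = 167, qs = 674.5.
Surplus = 674.5 − 167 = 507.5.

Surplus = 507.5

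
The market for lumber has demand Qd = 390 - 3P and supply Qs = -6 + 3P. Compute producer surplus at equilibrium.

Producer surplus = 6144

Equilibrium: 390 - 3P = -6 + 3P gives P* = 66, Q* = 192.
Supply starts at P = 2 (where Qs = 0).
PS = ½(66 − 2)(192) = 6144.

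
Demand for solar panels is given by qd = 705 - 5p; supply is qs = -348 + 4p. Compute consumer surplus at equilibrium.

Equilibrium: 705 - 5p = -348 + 4p gives p* = 117, q* = 120.
Demand choke price (qd = 0): p = 141.
CS = ½(141 − 117)(120) = 1440.

Consumer surplus = 1440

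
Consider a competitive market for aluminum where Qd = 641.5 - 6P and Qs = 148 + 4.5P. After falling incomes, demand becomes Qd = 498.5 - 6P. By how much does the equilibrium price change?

Original equilibrium: P* = 47, Q* = 359.5.
New equilibrium: 498.5 - 6P = 148 + 4.5P, so 350.5 = 10.5P and P' = 701/21; Q' = 498.5 − 6(701/21) = 4175/14.
Change in price: 701/21 − 47 = -286/21.

ΔP = -286/21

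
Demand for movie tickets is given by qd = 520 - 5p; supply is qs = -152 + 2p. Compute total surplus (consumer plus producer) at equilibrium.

Equilibrium: 520 - 5p = -152 + 2p gives p* = 96, q* = 40.
Demand choke price: p = 104; supply starts at p = 76.
CS = ½(104 − 96)(40) = 160; PS = ½(96 − 76)(40) = 400.

Total surplus = 560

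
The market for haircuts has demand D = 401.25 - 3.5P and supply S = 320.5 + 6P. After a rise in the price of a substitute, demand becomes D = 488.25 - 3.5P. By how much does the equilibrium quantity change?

ΔQ = 1044/19

Original equilibrium: P* = 8.5, Q* = 371.5.
New equilibrium: 488.25 - 3.5P = 320.5 + 6P, so 167.75 = 9.5P and P' = 671/38; Q' = 488.25 − 3.5(671/38) = 16205/38.
Change in quantity: 16205/38 − 371.5 = 1044/19.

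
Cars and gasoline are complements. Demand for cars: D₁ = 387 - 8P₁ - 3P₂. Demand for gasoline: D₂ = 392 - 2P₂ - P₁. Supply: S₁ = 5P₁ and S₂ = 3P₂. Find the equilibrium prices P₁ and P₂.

Market 1: 387 - 8P₁ - 3P₂ = 5P₁ → 13P₁ + 3P₂ = 387.
Market 2: 5P₂ + P₁ = 392.
Eliminating P₂: 5×(1) − 3×(2) gives 62P₁ = 759, so P₁ = 759/62.
Back-substitute into (2): P₂ = (392 − 1×759/62) / 5 = 4709/62.

P₁ = 759/62, P₂ = 4709/62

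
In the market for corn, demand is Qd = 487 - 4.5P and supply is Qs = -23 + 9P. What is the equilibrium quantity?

Set Qd = Qs: 487 - 4.5P = -23 + 9P.
510 = 13.5P, so P* = 340/9.
Q* = 487 − 4.5(340/9) = 317.

Q* = 317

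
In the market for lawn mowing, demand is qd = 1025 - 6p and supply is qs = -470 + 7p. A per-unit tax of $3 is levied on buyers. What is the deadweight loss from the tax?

Deadweight loss = 189/13

Pre-tax equilibrium: p* = 115, q* = 335.
Tax on buyers shifts demand to qd = 1025 − 6(p + 3) = 1007 - 6p.
1007 - 6p = -470 + 7p gives seller price ps = 1477/13; buyers pay pb = 1477/13 + 3 = 1516/13.
New quantity: q = 1025 − 6(1516/13) = 4229/13.
DWL = ½ × 3 × (335 − 4229/13) = 189/13.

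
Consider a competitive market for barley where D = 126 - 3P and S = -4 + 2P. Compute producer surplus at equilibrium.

Producer surplus = 576

Equilibrium: 126 - 3P = -4 + 2P gives P* = 26, Q* = 48.
Supply starts at P = 2 (where S = 0).
PS = ½(26 − 2)(48) = 576.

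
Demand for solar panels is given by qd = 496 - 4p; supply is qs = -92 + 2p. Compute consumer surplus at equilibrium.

Equilibrium: 496 - 4p = -92 + 2p gives p* = 98, q* = 104.
Demand choke price (qd = 0): p = 124.
CS = ½(124 − 98)(104) = 1352.

Consumer surplus = 1352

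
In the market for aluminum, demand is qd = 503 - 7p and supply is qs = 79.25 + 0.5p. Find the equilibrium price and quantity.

Set qd = qs: 503 - 7p = 79.25 + 0.5p.
423.75 = 7.5p, so p* = 56.5.
q* = 503 − 7(56.5) = 107.5.

p* = 56.5, q* = 107.5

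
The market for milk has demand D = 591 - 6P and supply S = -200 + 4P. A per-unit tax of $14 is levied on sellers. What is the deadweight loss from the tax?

Pre-tax equilibrium: P* = 79.1, Q* = 116.4.
Tax on sellers shifts supply to S = -200 + 4(P − 14) = -256 + 4P.
591 - 6P = -256 + 4P gives buyer price Pb = 84.7; sellers receive Ps = 84.7 − 14 = 70.7.
New quantity: Q = 591 − 6(84.7) = 82.8.
DWL = ½ × 14 × (116.4 − 82.8) = 235.2.

Deadweight loss = 235.2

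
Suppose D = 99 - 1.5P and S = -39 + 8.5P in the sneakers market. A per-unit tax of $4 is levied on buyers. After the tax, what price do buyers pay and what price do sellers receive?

Buyers pay $17.2, sellers receive $13.2

Pre-tax equilibrium: P* = 13.8, Q* = 78.3.
Tax on buyers shifts demand to D = 99 − 1.5(P + 4) = 93 - 1.5P.
93 - 1.5P = -39 + 8.5P gives seller price Ps = 13.2; buyers pay Pb = 13.2 + 4 = 17.2.
New quantity: Q = 99 − 1.5(17.2) = 73.2.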